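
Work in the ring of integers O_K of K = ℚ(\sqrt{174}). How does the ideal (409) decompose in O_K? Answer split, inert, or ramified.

174 mod 4 = 2, hence disc K = 4·174 = 696 and O_K = ℤ[√174].
disc(K) = 696 is not divisible by 409; 409 is unramified.
Legendre symbol by Euler's criterion: (174/409) ≡ 174^204 ≡ 408 (mod 409), i.e. (174/409) = -1.
Legendre symbol -1 ⇒ 409 is inert.

p is inert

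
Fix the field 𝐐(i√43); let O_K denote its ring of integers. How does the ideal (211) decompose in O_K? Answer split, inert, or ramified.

d = -43 ≡ 1 (mod 4), so O_K = ℤ[(1+√-43)/2] and disc(K) = d = -43.
Since gcd(211, -43) = 1 the prime 211 does not ramify.
Euler's criterion: (-43)^105 mod 211 = 210. Thus (-43|211) = -1.
d is a non-residue mod p, hence 211 remains inert in O_K.

inert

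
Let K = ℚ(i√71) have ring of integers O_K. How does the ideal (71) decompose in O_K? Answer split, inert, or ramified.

ramified

Since -71 ≡ 1 mod 4, the ring of integers is ℤ[(1+√-71)/2] with discriminant -71.
Ramification test: 71 | -71. The prime 71 ramifies in K.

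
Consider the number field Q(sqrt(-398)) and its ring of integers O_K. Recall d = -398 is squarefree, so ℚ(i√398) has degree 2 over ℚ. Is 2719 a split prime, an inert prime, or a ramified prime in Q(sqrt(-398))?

split — (2719) = 𝔭₁𝔭₂ with 𝔭₁ ≠ 𝔭₂

Since -398 ≢ 1 mod 4, the ring of integers is ℤ[√-398] with discriminant 4·(-398) = -1592.
Since gcd(2719, -1592) = 1 the prime 2719 does not ramify.
Euler's criterion: (-398)^1359 mod 2719 = 1. Thus (-398|2719) = 1.
(-398/2719) = 1, so 2719 splits.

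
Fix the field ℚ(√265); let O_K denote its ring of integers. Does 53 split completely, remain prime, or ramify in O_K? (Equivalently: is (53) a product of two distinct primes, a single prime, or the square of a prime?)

ramifies in O_K

265 mod 4 = 1, hence disc K = 265 and O_K = ℤ[(1+√265)/2].
53 divides disc(K) = 265, so 53 ramifies.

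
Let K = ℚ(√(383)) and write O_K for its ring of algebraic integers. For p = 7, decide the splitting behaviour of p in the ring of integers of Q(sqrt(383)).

remains prime (inert)

d = 383 ≡ 3 (mod 4), so O_K = ℤ[√383] and disc(K) = 4d = 1532.
Since gcd(7, 1532) = 1 the prime 7 does not ramify.
Compute (383/7) via Euler: 5^((7-1)/2) mod 7 = 6, so (383/7) = -1.
d is a non-residue mod p, hence 7 remains inert in O_K.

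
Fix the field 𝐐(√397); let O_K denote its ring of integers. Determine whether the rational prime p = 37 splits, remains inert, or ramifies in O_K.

Since 397 ≡ 1 mod 4, the ring of integers is ℤ[(1+√397)/2] with discriminant 397.
Since gcd(37, 397) = 1 the prime 37 does not ramify.
(397/37) = 27^18 mod 37 = 1, giving Legendre symbol 1.
Legendre symbol 1 ⇒ 37 is split.

split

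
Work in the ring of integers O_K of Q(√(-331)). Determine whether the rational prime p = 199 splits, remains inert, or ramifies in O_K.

d = -331 ≡ 1 (mod 4), so O_K = ℤ[(1+√-331)/2] and disc(K) = d = -331.
Since gcd(199, -331) = 1 the prime 199 does not ramify.
Compute (-331/199) via Euler: 67^((199-1)/2) mod 199 = 198, so (-331/199) = -1.
(-331/199) = -1, so 199 is inert.

199 remains inert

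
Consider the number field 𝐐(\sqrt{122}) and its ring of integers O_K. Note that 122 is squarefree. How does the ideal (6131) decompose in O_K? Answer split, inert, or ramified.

6131 splits in O_K

Since 122 ≢ 1 mod 4, the ring of integers is ℤ[√122] with discriminant 4·122 = 488.
6131 ∤ 488, so 6131 is unramified.
Compute (122/6131) via Euler: 122^((6131-1)/2) mod 6131 = 1, so (122/6131) = 1.
(122/6131) = 1, so 6131 splits.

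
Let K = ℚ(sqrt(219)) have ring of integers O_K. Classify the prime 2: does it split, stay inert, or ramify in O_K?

2 is ramified

219 mod 4 = 3, hence disc K = 4·219 = 876 and O_K = ℤ[√219].
disc(K) = 876 = 2·438, so p = 2 is ramified.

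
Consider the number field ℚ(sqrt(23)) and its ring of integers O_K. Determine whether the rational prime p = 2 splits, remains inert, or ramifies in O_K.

23 mod 4 = 3, hence disc K = 4·23 = 92 and O_K = ℤ[√23].
disc(K) = 92 = 2·46, so p = 2 is ramified.

ramifies in O_K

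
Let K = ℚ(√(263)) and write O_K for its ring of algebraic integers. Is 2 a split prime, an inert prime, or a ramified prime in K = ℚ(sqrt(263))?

d = 263 ≡ 3 (mod 4), so O_K = ℤ[√263] and disc(K) = 4d = 1052.
2 divides disc(K) = 1052, so 2 ramifies.

2 is ramified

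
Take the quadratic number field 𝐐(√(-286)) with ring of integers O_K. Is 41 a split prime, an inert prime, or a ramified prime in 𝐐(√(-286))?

splits completely

-286 mod 4 = 2, hence disc K = 4·(-286) = -1144 and O_K = ℤ[√-286].
Since gcd(41, -1144) = 1 the prime 41 does not ramify.
(-286/41) = 1^20 mod 41 = 1, giving Legendre symbol 1.
(-286/41) = 1, so 41 splits.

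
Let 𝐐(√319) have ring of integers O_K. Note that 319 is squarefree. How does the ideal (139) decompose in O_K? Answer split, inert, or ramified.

139 splits in O_K

d = 319 ≡ 3 (mod 4), so O_K = ℤ[√319] and disc(K) = 4d = 1276.
disc(K) = 1276 is not divisible by 139; 139 is unramified.
(319/139) = 41^69 mod 139 = 1, giving Legendre symbol 1.
(319/139) = 1, so 139 splits.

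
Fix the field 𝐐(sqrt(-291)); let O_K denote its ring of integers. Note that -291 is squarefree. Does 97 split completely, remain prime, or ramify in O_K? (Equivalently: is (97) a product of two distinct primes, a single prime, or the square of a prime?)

97 is ramified

Since -291 ≡ 1 mod 4, the ring of integers is ℤ[(1+√-291)/2] with discriminant -291.
97 divides disc(K) = -291, so 97 ramifies.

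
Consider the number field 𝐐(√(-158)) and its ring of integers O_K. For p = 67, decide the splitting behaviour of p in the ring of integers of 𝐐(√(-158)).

remains prime (inert)

-158 mod 4 = 2, hence disc K = 4·(-158) = -632 and O_K = ℤ[√-158].
67 ∤ -632, so 67 is unramified.
(-158/67) = 43^33 mod 67 = 66, giving Legendre symbol -1.
(-158/67) = -1, so 67 is inert.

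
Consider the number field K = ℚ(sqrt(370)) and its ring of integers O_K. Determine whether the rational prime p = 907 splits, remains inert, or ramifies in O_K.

p is inert

d = 370 ≡ 2 (mod 4), so O_K = ℤ[√370] and disc(K) = 4d = 1480.
Since gcd(907, 1480) = 1 the prime 907 does not ramify.
(370/907) = 370^453 mod 907 = 906, giving Legendre symbol -1.
d is a non-residue mod p, hence 907 remains inert in O_K.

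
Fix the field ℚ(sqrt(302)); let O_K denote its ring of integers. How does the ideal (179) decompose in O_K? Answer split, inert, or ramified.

remains prime (inert)

Since 302 ≢ 1 mod 4, the ring of integers is ℤ[√302] with discriminant 4·302 = 1208.
179 ∤ 1208, so 179 is unramified.
Legendre symbol by Euler's criterion: (302/179) ≡ 302^89 ≡ 178 (mod 179), i.e. (302/179) = -1.
Legendre symbol -1 ⇒ 179 is inert.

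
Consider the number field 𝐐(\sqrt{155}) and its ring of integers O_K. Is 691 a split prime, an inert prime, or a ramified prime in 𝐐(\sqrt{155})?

Since 155 ≢ 1 mod 4, the ring of integers is ℤ[√155] with discriminant 4·155 = 620.
Since gcd(691, 620) = 1 the prime 691 does not ramify.
Legendre symbol by Euler's criterion: (155/691) ≡ 155^345 ≡ 690 (mod 691), i.e. (155/691) = -1.
(155/691) = -1, so 691 is inert.

inert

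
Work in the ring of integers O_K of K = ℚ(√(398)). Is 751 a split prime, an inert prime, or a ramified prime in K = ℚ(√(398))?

d = 398 ≡ 2 (mod 4), so O_K = ℤ[√398] and disc(K) = 4d = 1592.
Since gcd(751, 1592) = 1 the prime 751 does not ramify.
Euler's criterion: 398^375 mod 751 = 1. Thus (398|751) = 1.
d is a quadratic residue mod p, hence 751 splits in O_K.

splits completely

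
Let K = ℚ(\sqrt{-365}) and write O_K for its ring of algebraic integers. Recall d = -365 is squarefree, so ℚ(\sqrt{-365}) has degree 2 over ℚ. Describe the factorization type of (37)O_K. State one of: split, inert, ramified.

37 remains inert

d = -365 ≡ 3 (mod 4), so O_K = ℤ[√-365] and disc(K) = 4d = -1460.
37 ∤ -1460, so 37 is unramified.
Euler's criterion: (-365)^18 mod 37 = 36. Thus (-365|37) = -1.
Legendre symbol -1 ⇒ 37 is inert.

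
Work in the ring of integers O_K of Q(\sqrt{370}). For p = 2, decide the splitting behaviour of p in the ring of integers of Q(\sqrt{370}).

ramified

370 mod 4 = 2, hence disc K = 4·370 = 1480 and O_K = ℤ[√370].
Ramification test: 2 | 1480. The prime 2 ramifies in K.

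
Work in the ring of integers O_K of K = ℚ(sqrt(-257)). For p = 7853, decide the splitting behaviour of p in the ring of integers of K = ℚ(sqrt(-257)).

-257 mod 4 = 3, hence disc K = 4·(-257) = -1028 and O_K = ℤ[√-257].
7853 ∤ -1028, so 7853 is unramified.
(-257/7853) = 7596^3926 mod 7853 = 1, giving Legendre symbol 1.
d is a quadratic residue mod p, hence 7853 splits in O_K.

split — (7853) = 𝔭₁𝔭₂ with 𝔭₁ ≠ 𝔭₂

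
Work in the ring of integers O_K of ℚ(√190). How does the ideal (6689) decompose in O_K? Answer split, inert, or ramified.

Since 190 ≢ 1 mod 4, the ring of integers is ℤ[√190] with discriminant 4·190 = 760.
Since gcd(6689, 760) = 1 the prime 6689 does not ramify.
(190/6689) = 190^3344 mod 6689 = 1, giving Legendre symbol 1.
(190/6689) = 1, so 6689 splits.

splits completely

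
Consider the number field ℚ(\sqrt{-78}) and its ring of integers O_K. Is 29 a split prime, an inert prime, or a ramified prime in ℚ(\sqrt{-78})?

d = -78 ≡ 2 (mod 4), so O_K = ℤ[√-78] and disc(K) = 4d = -312.
disc(K) = -312 is not divisible by 29; 29 is unramified.
Legendre symbol by Euler's criterion: (-78/29) ≡ (-78)^14 ≡ 1 (mod 29), i.e. (-78/29) = 1.
(-78/29) = 1, so 29 splits.

29 splits in O_K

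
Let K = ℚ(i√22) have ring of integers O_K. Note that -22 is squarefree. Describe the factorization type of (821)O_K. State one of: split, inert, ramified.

d = -22 ≡ 2 (mod 4), so O_K = ℤ[√-22] and disc(K) = 4d = -88.
Since gcd(821, -88) = 1 the prime 821 does not ramify.
Legendre symbol by Euler's criterion: (-22/821) ≡ (-22)^410 ≡ 1 (mod 821), i.e. (-22/821) = 1.
Legendre symbol 1 ⇒ 821 is split.

p splits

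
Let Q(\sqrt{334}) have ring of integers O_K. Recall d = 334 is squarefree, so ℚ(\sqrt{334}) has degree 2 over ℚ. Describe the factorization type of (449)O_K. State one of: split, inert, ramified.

splits completely

Since 334 ≢ 1 mod 4, the ring of integers is ℤ[√334] with discriminant 4·334 = 1336.
Since gcd(449, 1336) = 1 the prime 449 does not ramify.
Compute (334/449) via Euler: 334^((449-1)/2) mod 449 = 1, so (334/449) = 1.
(334/449) = 1, so 449 splits.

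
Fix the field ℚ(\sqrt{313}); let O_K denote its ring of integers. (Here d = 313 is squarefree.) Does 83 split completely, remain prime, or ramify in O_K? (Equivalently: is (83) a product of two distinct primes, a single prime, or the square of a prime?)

splits completely

313 mod 4 = 1, hence disc K = 313 and O_K = ℤ[(1+√313)/2].
disc(K) = 313 is not divisible by 83; 83 is unramified.
Euler's criterion: 313^41 mod 83 = 1. Thus (313|83) = 1.
d is a quadratic residue mod p, hence 83 splits in O_K.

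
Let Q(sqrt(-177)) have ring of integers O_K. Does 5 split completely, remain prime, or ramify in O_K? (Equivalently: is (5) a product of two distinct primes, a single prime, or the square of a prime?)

Since -177 ≢ 1 mod 4, the ring of integers is ℤ[√-177] with discriminant 4·(-177) = -708.
disc(K) = -708 is not divisible by 5; 5 is unramified.
Compute (-177/5) via Euler: 3^((5-1)/2) mod 5 = 4, so (-177/5) = -1.
(-177/5) = -1, so 5 is inert.

inert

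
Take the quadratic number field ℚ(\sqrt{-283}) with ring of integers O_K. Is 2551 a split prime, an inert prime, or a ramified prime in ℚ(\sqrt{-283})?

p splits

d = -283 ≡ 1 (mod 4), so O_K = ℤ[(1+√-283)/2] and disc(K) = d = -283.
Since gcd(2551, -283) = 1 the prime 2551 does not ramify.
Euler's criterion: (-283)^1275 mod 2551 = 1. Thus (-283|2551) = 1.
(-283/2551) = 1, so 2551 splits.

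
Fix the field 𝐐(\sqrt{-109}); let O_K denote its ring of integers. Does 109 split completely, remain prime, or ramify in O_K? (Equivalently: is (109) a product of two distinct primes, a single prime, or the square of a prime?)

d = -109 ≡ 3 (mod 4), so O_K = ℤ[√-109] and disc(K) = 4d = -436.
Ramification test: 109 | -436. The prime 109 ramifies in K.

ramifies in O_K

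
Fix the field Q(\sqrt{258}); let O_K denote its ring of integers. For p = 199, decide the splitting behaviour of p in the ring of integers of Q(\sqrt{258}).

258 mod 4 = 2, hence disc K = 4·258 = 1032 and O_K = ℤ[√258].
disc(K) = 1032 is not divisible by 199; 199 is unramified.
Euler's criterion: 258^99 mod 199 = 198. Thus (258|199) = -1.
d is a non-residue mod p, hence 199 remains inert in O_K.

remains prime (inert)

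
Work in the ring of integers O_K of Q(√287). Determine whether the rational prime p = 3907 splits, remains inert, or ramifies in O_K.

split

Since 287 ≢ 1 mod 4, the ring of integers is ℤ[√287] with discriminant 4·287 = 1148.
Since gcd(3907, 1148) = 1 the prime 3907 does not ramify.
Legendre symbol by Euler's criterion: (287/3907) ≡ 287^1953 ≡ 1 (mod 3907), i.e. (287/3907) = 1.
Legendre symbol 1 ⇒ 3907 is split.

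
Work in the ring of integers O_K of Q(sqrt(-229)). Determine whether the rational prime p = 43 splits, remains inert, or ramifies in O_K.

inert

Since -229 ≢ 1 mod 4, the ring of integers is ℤ[√-229] with discriminant 4·(-229) = -916.
43 ∤ -916, so 43 is unramified.
Compute (-229/43) via Euler: 29^((43-1)/2) mod 43 = 42, so (-229/43) = -1.
Legendre symbol -1 ⇒ 43 is inert.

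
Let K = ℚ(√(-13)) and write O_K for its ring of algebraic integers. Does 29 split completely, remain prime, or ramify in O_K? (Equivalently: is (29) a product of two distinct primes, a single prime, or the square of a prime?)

-13 mod 4 = 3, hence disc K = 4·(-13) = -52 and O_K = ℤ[√-13].
Since gcd(29, -52) = 1 the prime 29 does not ramify.
Legendre symbol by Euler's criterion: (-13/29) ≡ (-13)^14 ≡ 1 (mod 29), i.e. (-13/29) = 1.
Legendre symbol 1 ⇒ 29 is split.

p splits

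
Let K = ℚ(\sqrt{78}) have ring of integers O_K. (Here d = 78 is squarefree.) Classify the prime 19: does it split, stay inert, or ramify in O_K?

remains prime (inert)

Since 78 ≢ 1 mod 4, the ring of integers is ℤ[√78] with discriminant 4·78 = 312.
disc(K) = 312 is not divisible by 19; 19 is unramified.
Compute (78/19) via Euler: 2^((19-1)/2) mod 19 = 18, so (78/19) = -1.
Legendre symbol -1 ⇒ 19 is inert.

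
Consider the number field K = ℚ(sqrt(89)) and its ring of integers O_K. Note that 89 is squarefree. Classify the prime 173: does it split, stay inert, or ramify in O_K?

173 splits in O_K

d = 89 ≡ 1 (mod 4), so O_K = ℤ[(1+√89)/2] and disc(K) = d = 89.
disc(K) = 89 is not divisible by 173; 173 is unramified.
Euler's criterion: 89^86 mod 173 = 1. Thus (89|173) = 1.
Legendre symbol 1 ⇒ 173 is split.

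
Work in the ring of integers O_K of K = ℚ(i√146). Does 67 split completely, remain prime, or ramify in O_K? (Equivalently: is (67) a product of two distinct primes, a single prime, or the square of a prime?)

-146 mod 4 = 2, hence disc K = 4·(-146) = -584 and O_K = ℤ[√-146].
disc(K) = -584 is not divisible by 67; 67 is unramified.
Legendre symbol by Euler's criterion: (-146/67) ≡ (-146)^33 ≡ 1 (mod 67), i.e. (-146/67) = 1.
Legendre symbol 1 ⇒ 67 is split.

p splits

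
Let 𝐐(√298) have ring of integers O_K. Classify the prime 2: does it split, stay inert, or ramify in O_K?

p ramifies

Since 298 ≢ 1 mod 4, the ring of integers is ℤ[√298] with discriminant 4·298 = 1192.
Ramification test: 2 | 1192. The prime 2 ramifies in K.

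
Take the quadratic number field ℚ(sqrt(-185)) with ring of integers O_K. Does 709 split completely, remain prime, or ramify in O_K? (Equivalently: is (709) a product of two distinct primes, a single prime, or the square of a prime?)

inert

-185 mod 4 = 3, hence disc K = 4·(-185) = -740 and O_K = ℤ[√-185].
Since gcd(709, -740) = 1 the prime 709 does not ramify.
Compute (-185/709) via Euler: 524^((709-1)/2) mod 709 = 708, so (-185/709) = -1.
(-185/709) = -1, so 709 is inert.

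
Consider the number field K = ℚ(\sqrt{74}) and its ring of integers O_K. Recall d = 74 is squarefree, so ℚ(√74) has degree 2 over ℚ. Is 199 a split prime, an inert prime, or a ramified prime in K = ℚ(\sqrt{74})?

74 mod 4 = 2, hence disc K = 4·74 = 296 and O_K = ℤ[√74].
Since gcd(199, 296) = 1 the prime 199 does not ramify.
Legendre symbol by Euler's criterion: (74/199) ≡ 74^99 ≡ 198 (mod 199), i.e. (74/199) = -1.
(74/199) = -1, so 199 is inert.

199 remains inert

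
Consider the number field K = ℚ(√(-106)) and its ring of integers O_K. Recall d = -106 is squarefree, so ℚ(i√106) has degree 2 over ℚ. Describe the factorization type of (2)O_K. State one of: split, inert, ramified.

2 is ramified

Since -106 ≢ 1 mod 4, the ring of integers is ℤ[√-106] with discriminant 4·(-106) = -424.
Ramification test: 2 | -424. The prime 2 ramifies in K.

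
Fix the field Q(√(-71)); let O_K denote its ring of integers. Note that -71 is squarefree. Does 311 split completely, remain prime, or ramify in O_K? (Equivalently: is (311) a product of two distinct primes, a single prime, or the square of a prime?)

splits completely

d = -71 ≡ 1 (mod 4), so O_K = ℤ[(1+√-71)/2] and disc(K) = d = -71.
Since gcd(311, -71) = 1 the prime 311 does not ramify.
Legendre symbol by Euler's criterion: (-71/311) ≡ (-71)^155 ≡ 1 (mod 311), i.e. (-71/311) = 1.
d is a quadratic residue mod p, hence 311 splits in O_K.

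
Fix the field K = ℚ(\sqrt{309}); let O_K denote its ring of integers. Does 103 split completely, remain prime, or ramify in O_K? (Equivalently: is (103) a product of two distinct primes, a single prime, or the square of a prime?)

103 is ramified

309 mod 4 = 1, hence disc K = 309 and O_K = ℤ[(1+√309)/2].
103 divides disc(K) = 309, so 103 ramifies.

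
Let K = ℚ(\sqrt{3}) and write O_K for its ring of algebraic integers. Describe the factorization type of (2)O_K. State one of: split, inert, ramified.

ramified

d = 3 ≡ 3 (mod 4), so O_K = ℤ[√3] and disc(K) = 4d = 12.
disc(K) = 12 = 2·6, so p = 2 is ramified.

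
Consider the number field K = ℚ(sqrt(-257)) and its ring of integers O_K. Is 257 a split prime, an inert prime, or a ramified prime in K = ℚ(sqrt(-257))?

ramified — (257) = 𝔭²

-257 mod 4 = 3, hence disc K = 4·(-257) = -1028 and O_K = ℤ[√-257].
Ramification test: 257 | -1028. The prime 257 ramifies in K.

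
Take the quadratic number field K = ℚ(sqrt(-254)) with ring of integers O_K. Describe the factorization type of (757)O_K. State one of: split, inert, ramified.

p is inert

-254 mod 4 = 2, hence disc K = 4·(-254) = -1016 and O_K = ℤ[√-254].
disc(K) = -1016 is not divisible by 757; 757 is unramified.
Legendre symbol by Euler's criterion: (-254/757) ≡ (-254)^378 ≡ 756 (mod 757), i.e. (-254/757) = -1.
Legendre symbol -1 ⇒ 757 is inert.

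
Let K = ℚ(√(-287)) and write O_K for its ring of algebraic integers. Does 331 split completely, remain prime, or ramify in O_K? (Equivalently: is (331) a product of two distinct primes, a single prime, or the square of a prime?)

331 remains inert

d = -287 ≡ 1 (mod 4), so O_K = ℤ[(1+√-287)/2] and disc(K) = d = -287.
331 ∤ -287, so 331 is unramified.
Euler's criterion: (-287)^165 mod 331 = 330. Thus (-287|331) = -1.
d is a non-residue mod p, hence 331 remains inert in O_K.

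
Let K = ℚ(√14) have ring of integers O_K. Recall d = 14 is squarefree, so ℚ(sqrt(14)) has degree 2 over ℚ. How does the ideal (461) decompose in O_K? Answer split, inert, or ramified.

14 mod 4 = 2, hence disc K = 4·14 = 56 and O_K = ℤ[√14].
Since gcd(461, 56) = 1 the prime 461 does not ramify.
(14/461) = 14^230 mod 461 = 1, giving Legendre symbol 1.
Legendre symbol 1 ⇒ 461 is split.

splits completely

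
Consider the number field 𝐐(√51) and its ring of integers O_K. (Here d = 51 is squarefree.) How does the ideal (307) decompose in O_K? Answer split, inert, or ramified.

d = 51 ≡ 3 (mod 4), so O_K = ℤ[√51] and disc(K) = 4d = 204.
disc(K) = 204 is not divisible by 307; 307 is unramified.
Legendre symbol by Euler's criterion: (51/307) ≡ 51^153 ≡ 306 (mod 307), i.e. (51/307) = -1.
d is a non-residue mod p, hence 307 remains inert in O_K.

p is inert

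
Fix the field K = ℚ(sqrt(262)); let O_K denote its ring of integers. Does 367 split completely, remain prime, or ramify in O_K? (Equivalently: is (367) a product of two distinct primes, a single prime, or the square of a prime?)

p is inert

d = 262 ≡ 2 (mod 4), so O_K = ℤ[√262] and disc(K) = 4d = 1048.
367 ∤ 1048, so 367 is unramified.
Legendre symbol by Euler's criterion: (262/367) ≡ 262^183 ≡ 366 (mod 367), i.e. (262/367) = -1.
d is a non-residue mod p, hence 367 remains inert in O_K.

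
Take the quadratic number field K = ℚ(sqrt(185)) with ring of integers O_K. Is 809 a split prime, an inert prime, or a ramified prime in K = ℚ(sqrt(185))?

809 remains inert

d = 185 ≡ 1 (mod 4), so O_K = ℤ[(1+√185)/2] and disc(K) = d = 185.
disc(K) = 185 is not divisible by 809; 809 is unramified.
Compute (185/809) via Euler: 185^((809-1)/2) mod 809 = 808, so (185/809) = -1.
Legendre symbol -1 ⇒ 809 is inert.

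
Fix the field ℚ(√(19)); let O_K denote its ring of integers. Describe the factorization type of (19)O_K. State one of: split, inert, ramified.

p ramifies

d = 19 ≡ 3 (mod 4), so O_K = ℤ[√19] and disc(K) = 4d = 76.
disc(K) = 76 = 19·4, so p = 19 is ramified.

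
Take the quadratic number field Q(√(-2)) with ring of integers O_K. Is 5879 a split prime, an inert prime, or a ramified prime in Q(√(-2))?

d = -2 ≡ 2 (mod 4), so O_K = ℤ[√-2] and disc(K) = 4d = -8.
Since gcd(5879, -8) = 1 the prime 5879 does not ramify.
Compute (-2/5879) via Euler: 5877^((5879-1)/2) mod 5879 = 5878, so (-2/5879) = -1.
Legendre symbol -1 ⇒ 5879 is inert.

5879 remains inert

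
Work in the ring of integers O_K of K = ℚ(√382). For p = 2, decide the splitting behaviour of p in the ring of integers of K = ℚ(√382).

ramified

382 mod 4 = 2, hence disc K = 4·382 = 1528 and O_K = ℤ[√382].
disc(K) = 1528 = 2·764, so p = 2 is ramified.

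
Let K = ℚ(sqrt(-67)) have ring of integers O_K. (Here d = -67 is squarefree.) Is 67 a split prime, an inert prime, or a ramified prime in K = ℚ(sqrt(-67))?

Since -67 ≡ 1 mod 4, the ring of integers is ℤ[(1+√-67)/2] with discriminant -67.
disc(K) = -67 = 67·(-1), so p = 67 is ramified.

ramified — (67) = 𝔭²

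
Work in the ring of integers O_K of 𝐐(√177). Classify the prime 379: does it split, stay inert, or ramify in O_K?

d = 177 ≡ 1 (mod 4), so O_K = ℤ[(1+√177)/2] and disc(K) = d = 177.
379 ∤ 177, so 379 is unramified.
(177/379) = 177^189 mod 379 = 1, giving Legendre symbol 1.
Legendre symbol 1 ⇒ 379 is split.

splits completely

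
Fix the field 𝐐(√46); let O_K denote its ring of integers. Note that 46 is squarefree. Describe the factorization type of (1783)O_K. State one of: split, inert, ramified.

remains prime (inert)

46 mod 4 = 2, hence disc K = 4·46 = 184 and O_K = ℤ[√46].
disc(K) = 184 is not divisible by 1783; 1783 is unramified.
Compute (46/1783) via Euler: 46^((1783-1)/2) mod 1783 = 1782, so (46/1783) = -1.
d is a non-residue mod p, hence 1783 remains inert in O_K.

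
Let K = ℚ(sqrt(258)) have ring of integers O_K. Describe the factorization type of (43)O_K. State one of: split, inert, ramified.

258 mod 4 = 2, hence disc K = 4·258 = 1032 and O_K = ℤ[√258].
Ramification test: 43 | 1032. The prime 43 ramifies in K.

43 is ramified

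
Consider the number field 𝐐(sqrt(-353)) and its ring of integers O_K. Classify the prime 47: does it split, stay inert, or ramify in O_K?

d = -353 ≡ 3 (mod 4), so O_K = ℤ[√-353] and disc(K) = 4d = -1412.
47 ∤ -1412, so 47 is unramified.
(-353/47) = 23^23 mod 47 = 46, giving Legendre symbol -1.
d is a non-residue mod p, hence 47 remains inert in O_K.

inert — (47) stays prime in O_K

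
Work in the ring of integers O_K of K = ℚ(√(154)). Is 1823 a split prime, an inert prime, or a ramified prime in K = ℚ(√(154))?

split

Since 154 ≢ 1 mod 4, the ring of integers is ℤ[√154] with discriminant 4·154 = 616.
disc(K) = 616 is not divisible by 1823; 1823 is unramified.
Euler's criterion: 154^911 mod 1823 = 1. Thus (154|1823) = 1.
d is a quadratic residue mod p, hence 1823 splits in O_K.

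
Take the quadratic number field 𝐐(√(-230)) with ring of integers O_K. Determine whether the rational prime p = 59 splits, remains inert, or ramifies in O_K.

p is inert

-230 mod 4 = 2, hence disc K = 4·(-230) = -920 and O_K = ℤ[√-230].
59 ∤ -920, so 59 is unramified.
Euler's criterion: (-230)^29 mod 59 = 58. Thus (-230|59) = -1.
Legendre symbol -1 ⇒ 59 is inert.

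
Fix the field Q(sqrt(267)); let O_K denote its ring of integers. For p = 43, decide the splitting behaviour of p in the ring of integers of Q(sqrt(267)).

Since 267 ≢ 1 mod 4, the ring of integers is ℤ[√267] with discriminant 4·267 = 1068.
disc(K) = 1068 is not divisible by 43; 43 is unramified.
Compute (267/43) via Euler: 9^((43-1)/2) mod 43 = 1, so (267/43) = 1.
Legendre symbol 1 ⇒ 43 is split.

split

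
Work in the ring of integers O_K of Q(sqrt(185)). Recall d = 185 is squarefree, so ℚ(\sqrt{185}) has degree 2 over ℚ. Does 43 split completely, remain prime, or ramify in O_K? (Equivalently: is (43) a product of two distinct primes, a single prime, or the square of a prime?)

185 mod 4 = 1, hence disc K = 185 and O_K = ℤ[(1+√185)/2].
disc(K) = 185 is not divisible by 43; 43 is unramified.
Euler's criterion: 185^21 mod 43 = 1. Thus (185|43) = 1.
d is a quadratic residue mod p, hence 43 splits in O_K.

split — (43) = 𝔭₁𝔭₂ with 𝔭₁ ≠ 𝔭₂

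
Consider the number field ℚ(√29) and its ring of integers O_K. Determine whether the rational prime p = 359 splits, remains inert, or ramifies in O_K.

remains prime (inert)

29 mod 4 = 1, hence disc K = 29 and O_K = ℤ[(1+√29)/2].
Since gcd(359, 29) = 1 the prime 359 does not ramify.
Euler's criterion: 29^179 mod 359 = 358. Thus (29|359) = -1.
Legendre symbol -1 ⇒ 359 is inert.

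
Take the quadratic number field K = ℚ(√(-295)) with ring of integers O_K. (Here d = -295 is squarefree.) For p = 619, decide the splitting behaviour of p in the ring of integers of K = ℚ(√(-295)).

split — (619) = 𝔭₁𝔭₂ with 𝔭₁ ≠ 𝔭₂

d = -295 ≡ 1 (mod 4), so O_K = ℤ[(1+√-295)/2] and disc(K) = d = -295.
619 ∤ -295, so 619 is unramified.
Compute (-295/619) via Euler: 324^((619-1)/2) mod 619 = 1, so (-295/619) = 1.
d is a quadratic residue mod p, hence 619 splits in O_K.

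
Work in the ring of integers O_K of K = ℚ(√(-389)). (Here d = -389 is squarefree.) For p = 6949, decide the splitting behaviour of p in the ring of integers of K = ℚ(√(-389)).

-389 mod 4 = 3, hence disc K = 4·(-389) = -1556 and O_K = ℤ[√-389].
Since gcd(6949, -1556) = 1 the prime 6949 does not ramify.
(-389/6949) = 6560^3474 mod 6949 = 6948, giving Legendre symbol -1.
(-389/6949) = -1, so 6949 is inert.

6949 remains inert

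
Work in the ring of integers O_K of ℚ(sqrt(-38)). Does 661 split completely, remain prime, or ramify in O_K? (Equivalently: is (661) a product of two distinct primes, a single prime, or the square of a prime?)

-38 mod 4 = 2, hence disc K = 4·(-38) = -152 and O_K = ℤ[√-38].
661 ∤ -152, so 661 is unramified.
(-38/661) = 623^330 mod 661 = 1, giving Legendre symbol 1.
d is a quadratic residue mod p, hence 661 splits in O_K.

split — (661) = 𝔭₁𝔭₂ with 𝔭₁ ≠ 𝔭₂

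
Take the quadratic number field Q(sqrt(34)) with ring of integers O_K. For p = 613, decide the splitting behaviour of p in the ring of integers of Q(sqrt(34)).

Since 34 ≢ 1 mod 4, the ring of integers is ℤ[√34] with discriminant 4·34 = 136.
disc(K) = 136 is not divisible by 613; 613 is unramified.
Compute (34/613) via Euler: 34^((613-1)/2) mod 613 = 612, so (34/613) = -1.
d is a non-residue mod p, hence 613 remains inert in O_K.

p is inert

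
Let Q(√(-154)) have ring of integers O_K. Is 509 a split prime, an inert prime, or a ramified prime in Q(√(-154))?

-154 mod 4 = 2, hence disc K = 4·(-154) = -616 and O_K = ℤ[√-154].
509 ∤ -616, so 509 is unramified.
Euler's criterion: (-154)^254 mod 509 = 1. Thus (-154|509) = 1.
Legendre symbol 1 ⇒ 509 is split.

split — (509) = 𝔭₁𝔭₂ with 𝔭₁ ≠ 𝔭₂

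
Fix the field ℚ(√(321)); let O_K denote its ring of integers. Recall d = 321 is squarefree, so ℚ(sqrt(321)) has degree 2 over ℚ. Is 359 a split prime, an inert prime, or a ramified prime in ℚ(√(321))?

Since 321 ≡ 1 mod 4, the ring of integers is ℤ[(1+√321)/2] with discriminant 321.
Since gcd(359, 321) = 1 the prime 359 does not ramify.
Legendre symbol by Euler's criterion: (321/359) ≡ 321^179 ≡ 1 (mod 359), i.e. (321/359) = 1.
(321/359) = 1, so 359 splits.

split — (359) = 𝔭₁𝔭₂ with 𝔭₁ ≠ 𝔭₂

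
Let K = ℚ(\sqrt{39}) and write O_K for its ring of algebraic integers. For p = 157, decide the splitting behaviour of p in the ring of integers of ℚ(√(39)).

39 mod 4 = 3, hence disc K = 4·39 = 156 and O_K = ℤ[√39].
Since gcd(157, 156) = 1 the prime 157 does not ramify.
Legendre symbol by Euler's criterion: (39/157) ≡ 39^78 ≡ 1 (mod 157), i.e. (39/157) = 1.
Legendre symbol 1 ⇒ 157 is split.

p splits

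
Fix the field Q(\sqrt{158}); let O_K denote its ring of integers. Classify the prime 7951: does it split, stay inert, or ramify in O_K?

158 mod 4 = 2, hence disc K = 4·158 = 632 and O_K = ℤ[√158].
7951 ∤ 632, so 7951 is unramified.
Compute (158/7951) via Euler: 158^((7951-1)/2) mod 7951 = 7950, so (158/7951) = -1.
Legendre symbol -1 ⇒ 7951 is inert.

7951 remains inert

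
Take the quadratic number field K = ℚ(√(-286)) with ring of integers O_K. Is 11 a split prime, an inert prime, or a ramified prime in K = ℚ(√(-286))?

d = -286 ≡ 2 (mod 4), so O_K = ℤ[√-286] and disc(K) = 4d = -1144.
Ramification test: 11 | -1144. The prime 11 ramifies in K.

11 is ramified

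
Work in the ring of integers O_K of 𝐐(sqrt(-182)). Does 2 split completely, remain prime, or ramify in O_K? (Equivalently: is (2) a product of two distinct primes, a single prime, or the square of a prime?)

p ramifies

Since -182 ≢ 1 mod 4, the ring of integers is ℤ[√-182] with discriminant 4·(-182) = -728.
2 divides disc(K) = -728, so 2 ramifies.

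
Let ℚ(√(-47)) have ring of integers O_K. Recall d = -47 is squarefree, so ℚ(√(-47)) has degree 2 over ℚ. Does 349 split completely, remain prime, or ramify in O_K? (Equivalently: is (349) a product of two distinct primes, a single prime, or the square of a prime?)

p is inert

Since -47 ≡ 1 mod 4, the ring of integers is ℤ[(1+√-47)/2] with discriminant -47.
349 ∤ -47, so 349 is unramified.
(-47/349) = 302^174 mod 349 = 348, giving Legendre symbol -1.
(-47/349) = -1, so 349 is inert.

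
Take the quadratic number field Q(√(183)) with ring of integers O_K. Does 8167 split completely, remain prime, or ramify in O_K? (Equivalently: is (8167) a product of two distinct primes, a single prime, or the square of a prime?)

183 mod 4 = 3, hence disc K = 4·183 = 732 and O_K = ℤ[√183].
disc(K) = 732 is not divisible by 8167; 8167 is unramified.
Legendre symbol by Euler's criterion: (183/8167) ≡ 183^4083 ≡ 1 (mod 8167), i.e. (183/8167) = 1.
d is a quadratic residue mod p, hence 8167 splits in O_K.

p splits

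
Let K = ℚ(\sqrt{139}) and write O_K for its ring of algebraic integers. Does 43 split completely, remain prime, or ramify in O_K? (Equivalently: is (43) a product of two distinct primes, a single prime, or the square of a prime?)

d = 139 ≡ 3 (mod 4), so O_K = ℤ[√139] and disc(K) = 4d = 556.
disc(K) = 556 is not divisible by 43; 43 is unramified.
Compute (139/43) via Euler: 10^((43-1)/2) mod 43 = 1, so (139/43) = 1.
Legendre symbol 1 ⇒ 43 is split.

p splits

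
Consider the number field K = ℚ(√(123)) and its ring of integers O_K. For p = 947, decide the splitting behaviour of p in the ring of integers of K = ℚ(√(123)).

d = 123 ≡ 3 (mod 4), so O_K = ℤ[√123] and disc(K) = 4d = 492.
Since gcd(947, 492) = 1 the prime 947 does not ramify.
Compute (123/947) via Euler: 123^((947-1)/2) mod 947 = 1, so (123/947) = 1.
(123/947) = 1, so 947 splits.

split — (947) = 𝔭₁𝔭₂ with 𝔭₁ ≠ 𝔭₂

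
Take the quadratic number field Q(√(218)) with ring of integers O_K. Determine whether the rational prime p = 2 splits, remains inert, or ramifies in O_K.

ramified — (2) = 𝔭²

Since 218 ≢ 1 mod 4, the ring of integers is ℤ[√218] with discriminant 4·218 = 872.
Ramification test: 2 | 872. The prime 2 ramifies in K.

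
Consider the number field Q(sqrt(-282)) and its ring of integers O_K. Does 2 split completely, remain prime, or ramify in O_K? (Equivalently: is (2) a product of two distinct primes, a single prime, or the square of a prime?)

p ramifies

-282 mod 4 = 2, hence disc K = 4·(-282) = -1128 and O_K = ℤ[√-282].
disc(K) = -1128 = 2·(-564), so p = 2 is ramified.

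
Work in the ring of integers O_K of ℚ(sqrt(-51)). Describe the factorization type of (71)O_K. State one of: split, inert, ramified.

71 splits in O_K

Since -51 ≡ 1 mod 4, the ring of integers is ℤ[(1+√-51)/2] with discriminant -51.
Since gcd(71, -51) = 1 the prime 71 does not ramify.
Compute (-51/71) via Euler: 20^((71-1)/2) mod 71 = 1, so (-51/71) = 1.
(-51/71) = 1, so 71 splits.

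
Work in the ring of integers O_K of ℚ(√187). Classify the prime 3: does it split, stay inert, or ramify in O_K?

d = 187 ≡ 3 (mod 4), so O_K = ℤ[√187] and disc(K) = 4d = 748.
Since gcd(3, 748) = 1 the prime 3 does not ramify.
Euler's criterion: 187^1 mod 3 = 1. Thus (187|3) = 1.
(187/3) = 1, so 3 splits.

split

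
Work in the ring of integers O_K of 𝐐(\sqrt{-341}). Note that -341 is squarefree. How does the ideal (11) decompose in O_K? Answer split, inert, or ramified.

d = -341 ≡ 3 (mod 4), so O_K = ℤ[√-341] and disc(K) = 4d = -1364.
Ramification test: 11 | -1364. The prime 11 ramifies in K.

ramified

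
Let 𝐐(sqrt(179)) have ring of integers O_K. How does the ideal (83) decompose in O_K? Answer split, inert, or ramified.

remains prime (inert)

179 mod 4 = 3, hence disc K = 4·179 = 716 and O_K = ℤ[√179].
83 ∤ 716, so 83 is unramified.
Compute (179/83) via Euler: 13^((83-1)/2) mod 83 = 82, so (179/83) = -1.
d is a non-residue mod p, hence 83 remains inert in O_K.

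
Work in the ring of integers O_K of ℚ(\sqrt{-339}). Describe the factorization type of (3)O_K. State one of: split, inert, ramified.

ramified

Since -339 ≡ 1 mod 4, the ring of integers is ℤ[(1+√-339)/2] with discriminant -339.
Ramification test: 3 | -339. The prime 3 ramifies in K.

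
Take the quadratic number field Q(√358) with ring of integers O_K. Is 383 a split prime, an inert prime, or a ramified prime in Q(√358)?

remains prime (inert)

d = 358 ≡ 2 (mod 4), so O_K = ℤ[√358] and disc(K) = 4d = 1432.
disc(K) = 1432 is not divisible by 383; 383 is unramified.
(358/383) = 358^191 mod 383 = 382, giving Legendre symbol -1.
(358/383) = -1, so 383 is inert.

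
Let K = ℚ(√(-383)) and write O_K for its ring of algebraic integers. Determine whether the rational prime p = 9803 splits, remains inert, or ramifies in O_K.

Since -383 ≡ 1 mod 4, the ring of integers is ℤ[(1+√-383)/2] with discriminant -383.
Since gcd(9803, -383) = 1 the prime 9803 does not ramify.
Compute (-383/9803) via Euler: 9420^((9803-1)/2) mod 9803 = 1, so (-383/9803) = 1.
d is a quadratic residue mod p, hence 9803 splits in O_K.

split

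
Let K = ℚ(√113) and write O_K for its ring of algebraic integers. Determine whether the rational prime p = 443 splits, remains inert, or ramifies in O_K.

splits completely

Since 113 ≡ 1 mod 4, the ring of integers is ℤ[(1+√113)/2] with discriminant 113.
Since gcd(443, 113) = 1 the prime 443 does not ramify.
(113/443) = 113^221 mod 443 = 1, giving Legendre symbol 1.
(113/443) = 1, so 443 splits.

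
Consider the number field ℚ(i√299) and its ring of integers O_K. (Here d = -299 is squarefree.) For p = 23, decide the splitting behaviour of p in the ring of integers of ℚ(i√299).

Since -299 ≡ 1 mod 4, the ring of integers is ℤ[(1+√-299)/2] with discriminant -299.
disc(K) = -299 = 23·(-13), so p = 23 is ramified.

ramified — (23) = 𝔭²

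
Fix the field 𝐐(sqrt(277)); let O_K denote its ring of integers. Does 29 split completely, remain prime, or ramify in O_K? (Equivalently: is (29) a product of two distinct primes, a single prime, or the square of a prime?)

277 mod 4 = 1, hence disc K = 277 and O_K = ℤ[(1+√277)/2].
disc(K) = 277 is not divisible by 29; 29 is unramified.
Euler's criterion: 277^14 mod 29 = 1. Thus (277|29) = 1.
d is a quadratic residue mod p, hence 29 splits in O_K.

29 splits in O_K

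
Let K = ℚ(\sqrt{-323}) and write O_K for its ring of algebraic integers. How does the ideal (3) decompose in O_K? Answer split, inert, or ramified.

splits completely

Since -323 ≡ 1 mod 4, the ring of integers is ℤ[(1+√-323)/2] with discriminant -323.
disc(K) = -323 is not divisible by 3; 3 is unramified.
Compute (-323/3) via Euler: 1^((3-1)/2) mod 3 = 1, so (-323/3) = 1.
(-323/3) = 1, so 3 splits.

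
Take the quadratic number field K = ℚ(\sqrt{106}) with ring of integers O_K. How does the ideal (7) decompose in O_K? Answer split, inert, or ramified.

p splits

d = 106 ≡ 2 (mod 4), so O_K = ℤ[√106] and disc(K) = 4d = 424.
Since gcd(7, 424) = 1 the prime 7 does not ramify.
Legendre symbol by Euler's criterion: (106/7) ≡ 106^3 ≡ 1 (mod 7), i.e. (106/7) = 1.
d is a quadratic residue mod p, hence 7 splits in O_K.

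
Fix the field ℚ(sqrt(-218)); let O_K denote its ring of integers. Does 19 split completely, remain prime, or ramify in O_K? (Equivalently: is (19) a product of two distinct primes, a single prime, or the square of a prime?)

Since -218 ≢ 1 mod 4, the ring of integers is ℤ[√-218] with discriminant 4·(-218) = -872.
Since gcd(19, -872) = 1 the prime 19 does not ramify.
Legendre symbol by Euler's criterion: (-218/19) ≡ (-218)^9 ≡ 18 (mod 19), i.e. (-218/19) = -1.
(-218/19) = -1, so 19 is inert.

remains prime (inert)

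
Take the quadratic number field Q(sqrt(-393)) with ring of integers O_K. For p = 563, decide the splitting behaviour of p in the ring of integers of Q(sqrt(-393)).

split — (563) = 𝔭₁𝔭₂ with 𝔭₁ ≠ 𝔭₂

Since -393 ≢ 1 mod 4, the ring of integers is ℤ[√-393] with discriminant 4·(-393) = -1572.
Since gcd(563, -1572) = 1 the prime 563 does not ramify.
(-393/563) = 170^281 mod 563 = 1, giving Legendre symbol 1.
(-393/563) = 1, so 563 splits.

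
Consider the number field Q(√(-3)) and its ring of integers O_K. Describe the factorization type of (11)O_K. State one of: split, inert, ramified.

p is inert

-3 mod 4 = 1, hence disc K = -3 and O_K = ℤ[(1+√-3)/2].
disc(K) = -3 is not divisible by 11; 11 is unramified.
Compute (-3/11) via Euler: 8^((11-1)/2) mod 11 = 10, so (-3/11) = -1.
d is a non-residue mod p, hence 11 remains inert in O_K.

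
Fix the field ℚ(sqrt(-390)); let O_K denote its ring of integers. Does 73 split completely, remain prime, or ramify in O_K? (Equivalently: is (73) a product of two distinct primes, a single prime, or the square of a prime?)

d = -390 ≡ 2 (mod 4), so O_K = ℤ[√-390] and disc(K) = 4d = -1560.
Since gcd(73, -1560) = 1 the prime 73 does not ramify.
(-390/73) = 48^36 mod 73 = 1, giving Legendre symbol 1.
d is a quadratic residue mod p, hence 73 splits in O_K.

splits completely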